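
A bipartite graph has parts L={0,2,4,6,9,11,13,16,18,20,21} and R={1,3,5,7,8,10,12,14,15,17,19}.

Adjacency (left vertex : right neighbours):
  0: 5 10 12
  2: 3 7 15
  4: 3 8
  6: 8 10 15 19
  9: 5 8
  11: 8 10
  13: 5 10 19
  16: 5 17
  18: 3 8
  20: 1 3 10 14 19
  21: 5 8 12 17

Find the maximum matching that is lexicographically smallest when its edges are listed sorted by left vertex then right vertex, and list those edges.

|M| = 10 (so the lex-smallest maximum matching has 10 edges)
process left vertices in ascending order; for each, take the smallest-labelled available neighbour that still permits 10 edges overall, or leave it unmatched if none does
lex-smallest matching: {0-5, 2-7, 4-3, 6-15, 9-8, 11-10, 13-19, 16-17, 20-1, 21-12}

Lex-smallest maximum matching: {(0,5), (2,7), (4,3), (6,15), (9,8), (11,10), (13,19), (16,17), (20,1), (21,12)}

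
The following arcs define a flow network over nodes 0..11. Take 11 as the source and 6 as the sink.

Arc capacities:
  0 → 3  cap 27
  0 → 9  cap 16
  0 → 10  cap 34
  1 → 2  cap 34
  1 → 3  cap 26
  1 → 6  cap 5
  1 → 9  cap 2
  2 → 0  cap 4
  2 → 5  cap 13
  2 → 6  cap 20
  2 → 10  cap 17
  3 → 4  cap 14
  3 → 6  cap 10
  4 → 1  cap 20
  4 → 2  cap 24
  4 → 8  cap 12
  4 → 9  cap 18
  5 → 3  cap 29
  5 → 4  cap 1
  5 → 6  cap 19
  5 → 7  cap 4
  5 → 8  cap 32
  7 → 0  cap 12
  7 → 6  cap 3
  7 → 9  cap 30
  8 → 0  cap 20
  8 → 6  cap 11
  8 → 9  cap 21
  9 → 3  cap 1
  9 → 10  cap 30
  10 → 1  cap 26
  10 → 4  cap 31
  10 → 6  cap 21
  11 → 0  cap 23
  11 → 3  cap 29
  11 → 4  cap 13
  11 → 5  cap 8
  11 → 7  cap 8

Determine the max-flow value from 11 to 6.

augment #1: 11→3→6 bottleneck 10, total now 10
augment #2: 11→5→6 bottleneck 8, total now 18
augment #3: 11→7→6 bottleneck 3, total now 21
augment #4: 11→0→10→6 bottleneck 21, total now 42
augment #5: 11→4→1→6 bottleneck 5, total now 47
augment #6: 11→4→2→6 bottleneck 8, total now 55
augment #7: 11→3→4→2→6 bottleneck 12, total now 67
augment #8: 11→3→4→8→6 bottleneck 2, total now 69
augment #9: 11→0→10→4→8→6 bottleneck 2, total now 71
augment #10: 11→7→0→10→4→8→6 bottleneck 5, total now 76

Maximum flow value: 76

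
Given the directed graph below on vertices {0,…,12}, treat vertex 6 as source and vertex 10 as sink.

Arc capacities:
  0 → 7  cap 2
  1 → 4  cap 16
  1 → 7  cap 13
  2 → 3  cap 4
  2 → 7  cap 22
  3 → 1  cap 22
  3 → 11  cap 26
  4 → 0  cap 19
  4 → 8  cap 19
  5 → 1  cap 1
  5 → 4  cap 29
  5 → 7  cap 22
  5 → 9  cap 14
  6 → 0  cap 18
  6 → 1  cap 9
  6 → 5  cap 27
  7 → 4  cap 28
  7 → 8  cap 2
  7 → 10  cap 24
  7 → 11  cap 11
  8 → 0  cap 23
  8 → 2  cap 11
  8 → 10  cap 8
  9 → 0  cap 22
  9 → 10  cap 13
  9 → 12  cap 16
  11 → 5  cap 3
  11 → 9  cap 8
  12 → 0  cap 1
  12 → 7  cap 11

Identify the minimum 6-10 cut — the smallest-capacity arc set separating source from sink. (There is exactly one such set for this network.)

augment #1: 6→0→7→10 push 2
augment #2: 6→1→7→10 push 9
augment #3: 6→5→7→10 push 13
augment #4: 6→5→9→10 push 13
augment #5: 6→5→4→8→10 push 1
max flow = 38; residual-reachable set from 6 gives S-side
cut edges (S→T): {(0,7), (6,1), (6,5)} total cap 38

Min-cut arcs: {(0,7), (6,1), (6,5)} (total capacity 38)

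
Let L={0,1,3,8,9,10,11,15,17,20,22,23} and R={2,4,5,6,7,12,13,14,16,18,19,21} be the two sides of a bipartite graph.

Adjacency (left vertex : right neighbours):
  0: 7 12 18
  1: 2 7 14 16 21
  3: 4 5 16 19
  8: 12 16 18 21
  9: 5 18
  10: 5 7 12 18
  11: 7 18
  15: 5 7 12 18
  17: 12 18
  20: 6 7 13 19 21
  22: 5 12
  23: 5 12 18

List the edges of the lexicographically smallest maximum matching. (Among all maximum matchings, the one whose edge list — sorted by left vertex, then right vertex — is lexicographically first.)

|M| = 8 (so the lex-smallest maximum matching has 8 edges)
process left vertices in ascending order; for each, take the smallest-labelled available neighbour that still permits 8 edges overall, or leave it unmatched if none does
lex-smallest matching: {0-7, 1-2, 3-4, 8-16, 9-5, 10-12, 11-18, 20-6}

Lex-smallest maximum matching: {(0,7), (1,2), (3,4), (8,16), (9,5), (10,12), (11,18), (20,6)}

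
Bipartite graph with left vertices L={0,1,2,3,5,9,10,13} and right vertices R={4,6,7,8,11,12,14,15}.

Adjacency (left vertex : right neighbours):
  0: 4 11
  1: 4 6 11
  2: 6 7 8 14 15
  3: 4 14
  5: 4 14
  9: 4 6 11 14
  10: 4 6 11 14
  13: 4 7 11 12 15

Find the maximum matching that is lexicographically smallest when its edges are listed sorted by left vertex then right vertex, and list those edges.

|M| = 6 (so the lex-smallest maximum matching has 6 edges)
process left vertices in ascending order; for each, take the smallest-labelled available neighbour that still permits 6 edges overall, or leave it unmatched if none does
lex-smallest matching: {0-4, 1-6, 2-7, 3-14, 9-11, 13-12}

Lex-smallest maximum matching: {(0,4), (1,6), (2,7), (3,14), (9,11), (13,12)}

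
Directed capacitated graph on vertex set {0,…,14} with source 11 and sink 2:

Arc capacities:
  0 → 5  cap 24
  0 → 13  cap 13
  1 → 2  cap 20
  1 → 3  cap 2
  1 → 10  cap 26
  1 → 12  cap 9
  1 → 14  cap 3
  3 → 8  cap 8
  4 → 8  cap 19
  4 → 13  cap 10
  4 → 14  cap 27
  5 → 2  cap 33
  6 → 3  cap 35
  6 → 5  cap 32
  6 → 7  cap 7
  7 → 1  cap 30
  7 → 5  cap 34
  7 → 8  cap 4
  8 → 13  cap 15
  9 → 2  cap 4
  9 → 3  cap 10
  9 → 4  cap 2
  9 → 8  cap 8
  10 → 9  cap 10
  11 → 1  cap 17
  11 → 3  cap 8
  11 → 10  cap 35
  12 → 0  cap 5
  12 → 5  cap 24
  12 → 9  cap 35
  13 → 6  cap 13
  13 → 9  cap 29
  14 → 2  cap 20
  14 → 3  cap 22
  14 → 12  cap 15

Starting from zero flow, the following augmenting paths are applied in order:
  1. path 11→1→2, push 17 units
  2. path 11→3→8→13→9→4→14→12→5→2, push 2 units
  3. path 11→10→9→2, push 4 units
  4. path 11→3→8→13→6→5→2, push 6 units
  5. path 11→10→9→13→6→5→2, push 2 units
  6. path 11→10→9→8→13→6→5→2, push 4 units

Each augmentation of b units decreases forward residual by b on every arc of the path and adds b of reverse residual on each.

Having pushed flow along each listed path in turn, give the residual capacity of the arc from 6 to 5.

Residual capacity of (6,5): 20

after path 1 (11→1→2, push 17): res(6,5)=32
after path 2 (11→3→8→13→9→4→14→12→5→2, push 2): res(6,5)=32
after path 3 (11→10→9→2, push 4): res(6,5)=32
after path 4 (11→3→8→13→6→5→2, push 6): res(6,5)=26
after path 5 (11→10→9→13→6→5→2, push 2): res(6,5)=24
after path 6 (11→10→9→8→13→6→5→2, push 4): res(6,5)=20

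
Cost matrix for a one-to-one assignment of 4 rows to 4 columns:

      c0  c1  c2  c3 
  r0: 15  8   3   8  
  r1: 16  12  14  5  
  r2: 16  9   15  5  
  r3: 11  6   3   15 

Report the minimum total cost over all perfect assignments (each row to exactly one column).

Minimum assignment cost: 28

optimal assignment: row0→col2 (cost 3), row1→col3 (cost 5), row2→col1 (cost 9), row3→col0 (cost 11)
total = 3 + 5 + 9 + 11 = 28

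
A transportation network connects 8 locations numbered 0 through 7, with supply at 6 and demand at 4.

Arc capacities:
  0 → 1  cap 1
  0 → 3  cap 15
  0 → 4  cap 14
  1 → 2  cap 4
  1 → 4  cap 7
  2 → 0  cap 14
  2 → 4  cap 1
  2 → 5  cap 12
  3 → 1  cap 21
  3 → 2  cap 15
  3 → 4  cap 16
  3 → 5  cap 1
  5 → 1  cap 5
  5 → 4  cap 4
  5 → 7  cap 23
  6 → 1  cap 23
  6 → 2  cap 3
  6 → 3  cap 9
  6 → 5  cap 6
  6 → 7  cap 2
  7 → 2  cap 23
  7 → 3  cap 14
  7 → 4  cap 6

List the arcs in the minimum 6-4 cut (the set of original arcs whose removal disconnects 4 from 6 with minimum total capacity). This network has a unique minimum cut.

Min-cut arcs: {(1,2), (1,4), (6,2), (6,3), (6,5), (6,7)} (total capacity 31)

augment #1: 6→1→4 push 7
augment #2: 6→2→4 push 1
augment #3: 6→3→4 push 9
augment #4: 6→5→4 push 4
augment #5: 6→7→4 push 2
augment #6: 6→2→0→4 push 2
augment #7: 6→5→7→4 push 2
augment #8: 6→1→2→0→4 push 4
max flow = 31; residual-reachable set from 6 gives S-side
cut edges (S→T): {(1,2), (1,4), (6,2), (6,3), (6,5), (6,7)} total cap 31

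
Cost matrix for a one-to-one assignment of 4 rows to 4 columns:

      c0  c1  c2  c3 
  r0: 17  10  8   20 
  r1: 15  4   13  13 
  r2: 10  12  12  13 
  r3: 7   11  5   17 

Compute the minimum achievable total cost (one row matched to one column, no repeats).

Minimum assignment cost: 32

optimal assignment: row0→col2 (cost 8), row1→col1 (cost 4), row2→col3 (cost 13), row3→col0 (cost 7)
total = 8 + 4 + 13 + 7 = 32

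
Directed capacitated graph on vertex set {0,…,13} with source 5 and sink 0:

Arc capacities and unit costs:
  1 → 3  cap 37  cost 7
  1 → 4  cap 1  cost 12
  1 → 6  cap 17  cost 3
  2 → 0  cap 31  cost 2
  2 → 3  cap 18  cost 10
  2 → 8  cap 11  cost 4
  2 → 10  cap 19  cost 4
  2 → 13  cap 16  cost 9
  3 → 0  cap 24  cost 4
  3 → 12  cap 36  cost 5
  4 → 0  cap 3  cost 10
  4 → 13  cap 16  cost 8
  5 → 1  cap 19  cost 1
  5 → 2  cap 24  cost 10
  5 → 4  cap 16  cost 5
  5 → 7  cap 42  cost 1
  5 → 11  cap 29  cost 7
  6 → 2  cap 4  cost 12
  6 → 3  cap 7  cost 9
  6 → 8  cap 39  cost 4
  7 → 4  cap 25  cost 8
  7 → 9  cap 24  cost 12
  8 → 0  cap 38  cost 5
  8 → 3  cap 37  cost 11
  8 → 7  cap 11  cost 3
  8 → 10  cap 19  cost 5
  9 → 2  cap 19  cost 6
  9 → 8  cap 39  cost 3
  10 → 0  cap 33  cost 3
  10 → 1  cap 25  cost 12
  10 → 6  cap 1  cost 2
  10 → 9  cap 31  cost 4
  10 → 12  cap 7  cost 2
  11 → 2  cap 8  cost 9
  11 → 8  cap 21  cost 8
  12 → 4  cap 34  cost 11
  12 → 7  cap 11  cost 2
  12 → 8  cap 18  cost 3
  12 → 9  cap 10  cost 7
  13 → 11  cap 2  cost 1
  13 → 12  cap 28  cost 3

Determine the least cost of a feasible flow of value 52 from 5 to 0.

Minimum cost for 52 units: 669

shortest-cost path #1: 5→2→0 push 24 @ unit cost 12 (adds 288)
shortest-cost path #2: 5→1→3→0 push 19 @ unit cost 12 (adds 228)
shortest-cost path #3: 5→4→0 push 3 @ unit cost 15 (adds 45)
shortest-cost path #4: 5→11→2→0 push 6 @ unit cost 18 (adds 108)
total cost = 669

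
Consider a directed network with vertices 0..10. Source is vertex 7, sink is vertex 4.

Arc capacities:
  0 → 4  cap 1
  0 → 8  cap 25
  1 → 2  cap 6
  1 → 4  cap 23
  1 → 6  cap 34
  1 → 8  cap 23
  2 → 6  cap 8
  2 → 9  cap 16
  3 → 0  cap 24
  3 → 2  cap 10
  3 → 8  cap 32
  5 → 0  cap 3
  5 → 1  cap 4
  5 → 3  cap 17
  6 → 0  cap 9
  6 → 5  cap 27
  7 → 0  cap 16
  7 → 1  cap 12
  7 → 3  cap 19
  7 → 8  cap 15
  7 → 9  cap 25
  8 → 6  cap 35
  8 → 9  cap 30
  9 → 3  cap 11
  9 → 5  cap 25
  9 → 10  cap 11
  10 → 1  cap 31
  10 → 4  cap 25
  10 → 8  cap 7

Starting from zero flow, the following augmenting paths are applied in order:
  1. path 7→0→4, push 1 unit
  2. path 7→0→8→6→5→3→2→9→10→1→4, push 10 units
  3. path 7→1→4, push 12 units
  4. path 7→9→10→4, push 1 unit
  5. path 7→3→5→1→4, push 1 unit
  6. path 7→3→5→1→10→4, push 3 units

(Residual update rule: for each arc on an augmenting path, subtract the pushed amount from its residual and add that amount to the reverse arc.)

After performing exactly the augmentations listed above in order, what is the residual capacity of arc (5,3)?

Residual capacity of (5,3): 11

after path 1 (7→0→4, push 1): res(5,3)=17
after path 2 (7→0→8→6→5→3→2→9→10→1→4, push 10): res(5,3)=7
after path 3 (7→1→4, push 12): res(5,3)=7
after path 4 (7→9→10→4, push 1): res(5,3)=7
after path 5 (7→3→5→1→4, push 1): res(5,3)=8
after path 6 (7→3→5→1→10→4, push 3): res(5,3)=11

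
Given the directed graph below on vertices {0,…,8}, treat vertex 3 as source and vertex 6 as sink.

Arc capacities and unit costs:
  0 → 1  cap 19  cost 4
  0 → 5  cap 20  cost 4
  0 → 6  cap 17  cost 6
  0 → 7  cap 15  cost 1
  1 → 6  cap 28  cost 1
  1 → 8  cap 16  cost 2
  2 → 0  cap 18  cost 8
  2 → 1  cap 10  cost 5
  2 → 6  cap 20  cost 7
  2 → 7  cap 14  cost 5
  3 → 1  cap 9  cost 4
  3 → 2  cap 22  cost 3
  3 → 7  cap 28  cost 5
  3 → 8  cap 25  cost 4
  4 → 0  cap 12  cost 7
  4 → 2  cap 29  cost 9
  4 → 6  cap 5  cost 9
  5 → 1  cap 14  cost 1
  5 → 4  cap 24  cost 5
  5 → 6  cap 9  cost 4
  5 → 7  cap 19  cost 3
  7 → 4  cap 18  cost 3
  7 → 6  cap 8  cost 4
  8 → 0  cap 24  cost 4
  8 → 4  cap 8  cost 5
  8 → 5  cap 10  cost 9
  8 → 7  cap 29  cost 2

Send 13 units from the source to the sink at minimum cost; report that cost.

shortest-cost path #1: 3→1→6 push 9 @ unit cost 5 (adds 45)
shortest-cost path #2: 3→7→6 push 4 @ unit cost 9 (adds 36)
total cost = 81

Minimum cost for 13 units: 81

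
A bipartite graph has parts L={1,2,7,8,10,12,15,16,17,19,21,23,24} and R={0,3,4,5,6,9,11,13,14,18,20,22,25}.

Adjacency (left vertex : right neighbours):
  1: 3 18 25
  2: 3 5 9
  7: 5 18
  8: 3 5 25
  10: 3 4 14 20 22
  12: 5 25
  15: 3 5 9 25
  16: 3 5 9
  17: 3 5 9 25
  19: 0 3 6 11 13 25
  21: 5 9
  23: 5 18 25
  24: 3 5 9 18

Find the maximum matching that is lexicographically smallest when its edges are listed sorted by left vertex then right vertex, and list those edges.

Lex-smallest maximum matching: {(1,3), (2,5), (7,18), (8,25), (10,4), (15,9), (19,0)}

|M| = 7 (so the lex-smallest maximum matching has 7 edges)
process left vertices in ascending order; for each, take the smallest-labelled available neighbour that still permits 7 edges overall, or leave it unmatched if none does
lex-smallest matching: {1-3, 2-5, 7-18, 8-25, 10-4, 15-9, 19-0}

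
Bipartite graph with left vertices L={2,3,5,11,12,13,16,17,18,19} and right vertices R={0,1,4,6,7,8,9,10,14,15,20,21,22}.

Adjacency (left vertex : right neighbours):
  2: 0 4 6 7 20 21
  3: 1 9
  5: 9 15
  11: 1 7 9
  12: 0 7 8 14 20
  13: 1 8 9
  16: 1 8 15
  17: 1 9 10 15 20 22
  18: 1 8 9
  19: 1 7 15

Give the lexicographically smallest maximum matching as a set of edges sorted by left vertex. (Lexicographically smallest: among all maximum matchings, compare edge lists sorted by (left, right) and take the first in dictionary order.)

Lex-smallest maximum matching: {(2,0), (3,1), (5,9), (11,7), (12,14), (13,8), (16,15), (17,10)}

|M| = 8 (so the lex-smallest maximum matching has 8 edges)
process left vertices in ascending order; for each, take the smallest-labelled available neighbour that still permits 8 edges overall, or leave it unmatched if none does
lex-smallest matching: {2-0, 3-1, 5-9, 11-7, 12-14, 13-8, 16-15, 17-10}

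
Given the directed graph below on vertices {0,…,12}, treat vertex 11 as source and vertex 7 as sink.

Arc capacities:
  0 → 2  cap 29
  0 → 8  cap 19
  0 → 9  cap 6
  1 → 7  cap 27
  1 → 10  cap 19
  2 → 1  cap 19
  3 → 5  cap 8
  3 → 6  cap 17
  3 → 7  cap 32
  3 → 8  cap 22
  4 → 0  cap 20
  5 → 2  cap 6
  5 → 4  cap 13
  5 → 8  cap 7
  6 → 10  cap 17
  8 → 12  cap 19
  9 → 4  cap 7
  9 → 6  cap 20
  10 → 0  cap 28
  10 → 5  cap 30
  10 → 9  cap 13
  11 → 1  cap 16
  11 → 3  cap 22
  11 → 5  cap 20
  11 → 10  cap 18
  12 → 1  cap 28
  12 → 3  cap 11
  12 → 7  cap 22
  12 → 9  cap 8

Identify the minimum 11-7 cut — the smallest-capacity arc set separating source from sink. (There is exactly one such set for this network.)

Min-cut arcs: {(1,7), (8,12), (11,3)} (total capacity 68)

augment #1: 11→1→7 push 16
augment #2: 11→3→7 push 22
augment #3: 11→5→2→1→7 push 6
augment #4: 11→5→8→12→7 push 7
augment #5: 11→10→0→2→1→7 push 5
augment #6: 11→10→0→8→12→7 push 12
max flow = 68; residual-reachable set from 11 gives S-side
cut edges (S→T): {(1,7), (8,12), (11,3)} total cap 68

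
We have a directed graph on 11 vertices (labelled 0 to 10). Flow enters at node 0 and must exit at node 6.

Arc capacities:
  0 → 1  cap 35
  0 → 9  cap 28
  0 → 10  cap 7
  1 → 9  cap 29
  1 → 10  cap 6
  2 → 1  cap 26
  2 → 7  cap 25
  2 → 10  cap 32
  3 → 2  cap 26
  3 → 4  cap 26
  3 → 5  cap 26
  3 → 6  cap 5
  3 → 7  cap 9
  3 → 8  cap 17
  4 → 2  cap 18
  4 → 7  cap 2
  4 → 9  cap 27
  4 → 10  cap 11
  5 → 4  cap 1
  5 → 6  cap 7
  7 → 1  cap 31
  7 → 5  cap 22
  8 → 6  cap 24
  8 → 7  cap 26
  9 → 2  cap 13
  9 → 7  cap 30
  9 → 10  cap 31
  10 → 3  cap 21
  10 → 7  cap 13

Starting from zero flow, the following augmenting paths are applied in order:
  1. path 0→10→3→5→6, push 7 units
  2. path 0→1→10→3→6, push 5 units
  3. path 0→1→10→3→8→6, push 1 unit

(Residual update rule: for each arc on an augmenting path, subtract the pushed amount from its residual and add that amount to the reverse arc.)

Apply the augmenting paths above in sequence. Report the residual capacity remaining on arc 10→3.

Residual capacity of (10,3): 8

after path 1 (0→10→3→5→6, push 7): res(10,3)=14
after path 2 (0→1→10→3→6, push 5): res(10,3)=9
after path 3 (0→1→10→3→8→6, push 1): res(10,3)=8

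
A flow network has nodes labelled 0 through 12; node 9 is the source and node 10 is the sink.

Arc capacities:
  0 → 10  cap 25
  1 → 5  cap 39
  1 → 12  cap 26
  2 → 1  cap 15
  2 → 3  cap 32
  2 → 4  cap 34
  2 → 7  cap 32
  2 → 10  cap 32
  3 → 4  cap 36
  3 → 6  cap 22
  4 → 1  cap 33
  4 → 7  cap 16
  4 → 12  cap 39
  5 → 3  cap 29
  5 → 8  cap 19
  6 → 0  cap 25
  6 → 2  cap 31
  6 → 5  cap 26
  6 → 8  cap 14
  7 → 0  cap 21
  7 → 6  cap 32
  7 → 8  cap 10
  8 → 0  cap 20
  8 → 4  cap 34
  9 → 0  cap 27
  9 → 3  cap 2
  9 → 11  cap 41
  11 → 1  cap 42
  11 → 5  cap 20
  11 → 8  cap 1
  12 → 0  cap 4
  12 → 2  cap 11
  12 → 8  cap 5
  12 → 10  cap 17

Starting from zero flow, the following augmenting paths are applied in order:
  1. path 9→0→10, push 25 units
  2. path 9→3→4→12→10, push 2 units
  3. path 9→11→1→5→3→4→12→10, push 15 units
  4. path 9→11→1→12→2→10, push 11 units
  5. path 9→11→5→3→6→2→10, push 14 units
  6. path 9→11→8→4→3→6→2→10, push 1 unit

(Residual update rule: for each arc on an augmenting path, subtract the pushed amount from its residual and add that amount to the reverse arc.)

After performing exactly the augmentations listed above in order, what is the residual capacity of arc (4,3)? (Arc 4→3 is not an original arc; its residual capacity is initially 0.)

Residual capacity of (4,3): 16

after path 1 (9→0→10, push 25): res(4,3)=0
after path 2 (9→3→4→12→10, push 2): res(4,3)=2
after path 3 (9→11→1→5→3→4→12→10, push 15): res(4,3)=17
after path 4 (9→11→1→12→2→10, push 11): res(4,3)=17
after path 5 (9→11→5→3→6→2→10, push 14): res(4,3)=17
after path 6 (9→11→8→4→3→6→2→10, push 1): res(4,3)=16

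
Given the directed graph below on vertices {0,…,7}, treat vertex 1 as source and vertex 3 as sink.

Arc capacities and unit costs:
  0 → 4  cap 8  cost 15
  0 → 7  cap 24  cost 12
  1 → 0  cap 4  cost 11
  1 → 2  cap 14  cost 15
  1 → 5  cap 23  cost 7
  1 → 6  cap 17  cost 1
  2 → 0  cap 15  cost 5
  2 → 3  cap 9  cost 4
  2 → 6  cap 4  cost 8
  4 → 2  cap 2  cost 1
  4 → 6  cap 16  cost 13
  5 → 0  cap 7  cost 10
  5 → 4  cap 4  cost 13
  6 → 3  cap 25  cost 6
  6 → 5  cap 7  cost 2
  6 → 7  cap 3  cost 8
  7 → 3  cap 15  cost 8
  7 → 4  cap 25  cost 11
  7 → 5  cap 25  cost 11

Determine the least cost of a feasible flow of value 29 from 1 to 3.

shortest-cost path #1: 1→6→3 push 17 @ unit cost 7 (adds 119)
shortest-cost path #2: 1→2→3 push 9 @ unit cost 19 (adds 171)
shortest-cost path #3: 1→2→6→3 push 3 @ unit cost 29 (adds 87)
total cost = 377

Minimum cost for 29 units: 377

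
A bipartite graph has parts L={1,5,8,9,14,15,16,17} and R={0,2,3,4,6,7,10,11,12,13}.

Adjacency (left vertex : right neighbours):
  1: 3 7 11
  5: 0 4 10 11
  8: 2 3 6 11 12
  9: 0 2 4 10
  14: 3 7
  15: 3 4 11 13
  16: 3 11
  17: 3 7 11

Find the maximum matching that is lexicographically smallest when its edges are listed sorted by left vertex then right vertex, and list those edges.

|M| = 7 (so the lex-smallest maximum matching has 7 edges)
process left vertices in ascending order; for each, take the smallest-labelled available neighbour that still permits 7 edges overall, or leave it unmatched if none does
lex-smallest matching: {1-3, 5-0, 8-2, 9-4, 14-7, 15-13, 16-11}

Lex-smallest maximum matching: {(1,3), (5,0), (8,2), (9,4), (14,7), (15,13), (16,11)}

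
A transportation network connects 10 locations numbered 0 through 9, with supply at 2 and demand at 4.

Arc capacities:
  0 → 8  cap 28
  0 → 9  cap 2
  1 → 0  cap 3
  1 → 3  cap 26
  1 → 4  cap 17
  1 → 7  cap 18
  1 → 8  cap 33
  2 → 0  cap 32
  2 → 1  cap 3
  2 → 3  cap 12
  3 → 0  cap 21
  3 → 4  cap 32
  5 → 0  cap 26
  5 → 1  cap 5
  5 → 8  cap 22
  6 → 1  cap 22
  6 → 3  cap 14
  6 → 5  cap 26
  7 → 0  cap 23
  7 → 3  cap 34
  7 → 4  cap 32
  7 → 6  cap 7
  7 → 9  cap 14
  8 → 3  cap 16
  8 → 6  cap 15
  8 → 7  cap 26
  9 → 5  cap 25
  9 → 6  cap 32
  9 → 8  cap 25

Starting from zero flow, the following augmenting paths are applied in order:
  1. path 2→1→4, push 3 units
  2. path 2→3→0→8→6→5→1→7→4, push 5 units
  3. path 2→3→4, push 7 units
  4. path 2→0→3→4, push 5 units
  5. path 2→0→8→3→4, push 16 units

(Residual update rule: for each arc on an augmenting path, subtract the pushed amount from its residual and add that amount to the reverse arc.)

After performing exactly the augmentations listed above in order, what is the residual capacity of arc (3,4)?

Residual capacity of (3,4): 4

after path 1 (2→1→4, push 3): res(3,4)=32
after path 2 (2→3→0→8→6→5→1→7→4, push 5): res(3,4)=32
after path 3 (2→3→4, push 7): res(3,4)=25
after path 4 (2→0→3→4, push 5): res(3,4)=20
after path 5 (2→0→8→3→4, push 16): res(3,4)=4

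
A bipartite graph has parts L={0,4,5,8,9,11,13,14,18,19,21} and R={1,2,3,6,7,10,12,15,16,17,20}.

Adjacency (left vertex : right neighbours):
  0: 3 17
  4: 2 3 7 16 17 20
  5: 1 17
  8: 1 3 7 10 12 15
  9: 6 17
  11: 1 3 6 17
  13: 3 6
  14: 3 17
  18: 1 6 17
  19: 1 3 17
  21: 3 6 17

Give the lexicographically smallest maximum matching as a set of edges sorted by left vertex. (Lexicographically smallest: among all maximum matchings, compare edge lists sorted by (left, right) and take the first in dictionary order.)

|M| = 6 (so the lex-smallest maximum matching has 6 edges)
process left vertices in ascending order; for each, take the smallest-labelled available neighbour that still permits 6 edges overall, or leave it unmatched if none does
lex-smallest matching: {0-3, 4-2, 5-1, 8-7, 9-6, 11-17}

Lex-smallest maximum matching: {(0,3), (4,2), (5,1), (8,7), (9,6), (11,17)}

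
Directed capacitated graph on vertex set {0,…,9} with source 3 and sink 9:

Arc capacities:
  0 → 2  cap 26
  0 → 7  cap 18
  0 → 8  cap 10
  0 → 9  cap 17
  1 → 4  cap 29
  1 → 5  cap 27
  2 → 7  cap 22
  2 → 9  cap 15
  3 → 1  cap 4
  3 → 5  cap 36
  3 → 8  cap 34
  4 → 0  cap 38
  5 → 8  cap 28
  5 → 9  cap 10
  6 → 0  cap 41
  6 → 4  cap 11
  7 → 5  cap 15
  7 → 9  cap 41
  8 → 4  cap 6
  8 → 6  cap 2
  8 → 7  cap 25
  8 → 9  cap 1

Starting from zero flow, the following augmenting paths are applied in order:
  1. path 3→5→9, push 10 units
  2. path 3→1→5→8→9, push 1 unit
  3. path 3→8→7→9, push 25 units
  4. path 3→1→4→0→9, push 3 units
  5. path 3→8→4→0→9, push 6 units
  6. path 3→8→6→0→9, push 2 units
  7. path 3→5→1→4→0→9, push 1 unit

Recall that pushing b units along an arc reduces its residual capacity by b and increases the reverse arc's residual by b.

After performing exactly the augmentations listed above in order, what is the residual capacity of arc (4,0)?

Residual capacity of (4,0): 28

after path 1 (3→5→9, push 10): res(4,0)=38
after path 2 (3→1→5→8→9, push 1): res(4,0)=38
after path 3 (3→8→7→9, push 25): res(4,0)=38
after path 4 (3→1→4→0→9, push 3): res(4,0)=35
after path 5 (3→8→4→0→9, push 6): res(4,0)=29
after path 6 (3→8→6→0→9, push 2): res(4,0)=29
after path 7 (3→5→1→4→0→9, push 1): res(4,0)=28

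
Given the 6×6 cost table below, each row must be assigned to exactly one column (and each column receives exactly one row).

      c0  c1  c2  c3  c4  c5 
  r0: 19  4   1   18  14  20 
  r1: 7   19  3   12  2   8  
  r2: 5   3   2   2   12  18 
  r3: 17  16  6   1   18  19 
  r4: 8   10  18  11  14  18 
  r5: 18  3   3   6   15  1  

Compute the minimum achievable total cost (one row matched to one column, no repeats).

optimal assignment: row0→col2 (cost 1), row1→col4 (cost 2), row2→col1 (cost 3), row3→col3 (cost 1), row4→col0 (cost 8), row5→col5 (cost 1)
total = 1 + 2 + 3 + 1 + 8 + 1 = 16

Minimum assignment cost: 16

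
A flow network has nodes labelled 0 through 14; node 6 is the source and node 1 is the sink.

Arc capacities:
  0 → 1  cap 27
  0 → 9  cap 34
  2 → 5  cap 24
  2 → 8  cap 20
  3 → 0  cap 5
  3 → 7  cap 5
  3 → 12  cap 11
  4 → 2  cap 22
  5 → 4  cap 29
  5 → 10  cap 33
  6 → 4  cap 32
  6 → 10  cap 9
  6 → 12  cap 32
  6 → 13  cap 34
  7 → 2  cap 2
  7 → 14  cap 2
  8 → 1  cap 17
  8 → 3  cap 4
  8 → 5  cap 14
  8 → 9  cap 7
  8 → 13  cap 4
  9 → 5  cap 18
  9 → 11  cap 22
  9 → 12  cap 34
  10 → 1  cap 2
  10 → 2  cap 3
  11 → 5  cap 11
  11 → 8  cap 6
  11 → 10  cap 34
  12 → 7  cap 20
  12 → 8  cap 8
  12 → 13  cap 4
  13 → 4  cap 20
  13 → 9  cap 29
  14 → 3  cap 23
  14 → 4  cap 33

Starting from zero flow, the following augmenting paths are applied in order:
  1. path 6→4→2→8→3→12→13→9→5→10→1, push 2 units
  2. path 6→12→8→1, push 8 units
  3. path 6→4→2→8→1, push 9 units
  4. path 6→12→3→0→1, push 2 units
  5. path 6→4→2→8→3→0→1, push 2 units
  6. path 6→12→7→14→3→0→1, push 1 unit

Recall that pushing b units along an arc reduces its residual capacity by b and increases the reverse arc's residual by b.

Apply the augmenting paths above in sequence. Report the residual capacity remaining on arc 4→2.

after path 1 (6→4→2→8→3→12→13→9→5→10→1, push 2): res(4,2)=20
after path 2 (6→12→8→1, push 8): res(4,2)=20
after path 3 (6→4→2→8→1, push 9): res(4,2)=11
after path 4 (6→12→3→0→1, push 2): res(4,2)=11
after path 5 (6→4→2→8→3→0→1, push 2): res(4,2)=9
after path 6 (6→12→7→14→3→0→1, push 1): res(4,2)=9

Residual capacity of (4,2): 9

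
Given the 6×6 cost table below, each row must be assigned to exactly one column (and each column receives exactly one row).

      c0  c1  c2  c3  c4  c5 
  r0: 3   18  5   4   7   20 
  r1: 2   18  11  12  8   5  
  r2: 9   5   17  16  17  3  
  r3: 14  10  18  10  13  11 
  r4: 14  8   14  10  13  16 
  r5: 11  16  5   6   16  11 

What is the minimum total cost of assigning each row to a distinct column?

one of 2 optimal assignments: row0→col3 (cost 4), row1→col0 (cost 2), row2→col5 (cost 3), row3→col4 (cost 13), row4→col1 (cost 8), row5→col2 (cost 5)
total = 4 + 2 + 3 + 13 + 8 + 5 = 35

Minimum assignment cost: 35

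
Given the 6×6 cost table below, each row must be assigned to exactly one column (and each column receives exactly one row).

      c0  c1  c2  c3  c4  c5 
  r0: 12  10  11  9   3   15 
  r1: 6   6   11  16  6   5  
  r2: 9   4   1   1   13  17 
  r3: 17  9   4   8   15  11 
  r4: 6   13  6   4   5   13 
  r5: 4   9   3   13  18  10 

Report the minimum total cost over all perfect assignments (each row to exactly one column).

Minimum assignment cost: 24

optimal assignment: row0→col4 (cost 3), row1→col5 (cost 5), row2→col1 (cost 4), row3→col2 (cost 4), row4→col3 (cost 4), row5→col0 (cost 4)
total = 3 + 5 + 4 + 4 + 4 + 4 = 24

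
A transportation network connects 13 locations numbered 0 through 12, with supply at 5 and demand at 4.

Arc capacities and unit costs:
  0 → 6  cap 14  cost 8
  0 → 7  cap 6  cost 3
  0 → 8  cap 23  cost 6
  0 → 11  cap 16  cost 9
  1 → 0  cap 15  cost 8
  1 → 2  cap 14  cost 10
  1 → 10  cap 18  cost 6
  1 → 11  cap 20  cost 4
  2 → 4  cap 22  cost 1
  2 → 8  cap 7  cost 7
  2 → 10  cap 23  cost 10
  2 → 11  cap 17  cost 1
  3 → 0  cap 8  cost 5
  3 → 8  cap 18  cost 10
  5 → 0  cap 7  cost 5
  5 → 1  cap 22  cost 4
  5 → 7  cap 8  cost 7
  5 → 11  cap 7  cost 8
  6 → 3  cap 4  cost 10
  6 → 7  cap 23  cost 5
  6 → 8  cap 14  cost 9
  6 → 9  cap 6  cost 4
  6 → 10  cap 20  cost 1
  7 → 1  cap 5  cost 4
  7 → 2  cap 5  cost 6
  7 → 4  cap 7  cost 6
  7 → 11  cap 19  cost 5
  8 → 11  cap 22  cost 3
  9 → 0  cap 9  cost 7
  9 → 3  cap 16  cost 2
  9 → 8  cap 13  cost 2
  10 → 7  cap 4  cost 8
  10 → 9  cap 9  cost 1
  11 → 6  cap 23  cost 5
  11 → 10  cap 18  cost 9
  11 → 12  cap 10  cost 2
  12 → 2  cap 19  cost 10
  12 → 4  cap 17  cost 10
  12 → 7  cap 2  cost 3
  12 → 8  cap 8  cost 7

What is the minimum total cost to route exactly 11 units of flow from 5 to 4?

Minimum cost for 11 units: 150

shortest-cost path #1: 5→7→4 push 7 @ unit cost 13 (adds 91)
shortest-cost path #2: 5→7→2→4 push 1 @ unit cost 14 (adds 14)
shortest-cost path #3: 5→1→2→4 push 3 @ unit cost 15 (adds 45)
total cost = 150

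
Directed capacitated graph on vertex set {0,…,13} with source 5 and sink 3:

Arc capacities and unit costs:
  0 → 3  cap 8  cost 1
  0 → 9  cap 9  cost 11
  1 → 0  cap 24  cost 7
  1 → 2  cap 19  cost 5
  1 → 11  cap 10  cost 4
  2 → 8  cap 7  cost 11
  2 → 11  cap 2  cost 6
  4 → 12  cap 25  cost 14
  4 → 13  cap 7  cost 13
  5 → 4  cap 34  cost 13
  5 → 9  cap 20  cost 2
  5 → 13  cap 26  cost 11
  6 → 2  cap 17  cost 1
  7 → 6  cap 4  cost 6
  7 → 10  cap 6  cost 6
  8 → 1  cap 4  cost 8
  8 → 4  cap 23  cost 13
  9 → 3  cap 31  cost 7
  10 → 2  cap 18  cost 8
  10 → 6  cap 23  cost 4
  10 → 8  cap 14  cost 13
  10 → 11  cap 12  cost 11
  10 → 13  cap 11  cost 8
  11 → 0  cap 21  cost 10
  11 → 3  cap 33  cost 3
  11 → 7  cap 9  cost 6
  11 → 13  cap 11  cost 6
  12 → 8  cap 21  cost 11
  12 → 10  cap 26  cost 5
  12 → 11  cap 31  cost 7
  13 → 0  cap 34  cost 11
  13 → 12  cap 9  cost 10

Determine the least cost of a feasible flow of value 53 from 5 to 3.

Minimum cost for 53 units: 1235

shortest-cost path #1: 5→9→3 push 20 @ unit cost 9 (adds 180)
shortest-cost path #2: 5→13→0→3 push 8 @ unit cost 23 (adds 184)
shortest-cost path #3: 5→13→12→11→3 push 9 @ unit cost 31 (adds 279)
shortest-cost path #4: 5→4→12→11→3 push 16 @ unit cost 37 (adds 592)
total cost = 1235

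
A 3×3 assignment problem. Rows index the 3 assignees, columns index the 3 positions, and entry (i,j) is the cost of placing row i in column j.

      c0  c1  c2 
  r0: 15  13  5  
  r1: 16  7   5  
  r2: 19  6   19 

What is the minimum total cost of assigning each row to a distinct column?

Minimum assignment cost: 26

optimal assignment: row0→col0 (cost 15), row1→col2 (cost 5), row2→col1 (cost 6)
total = 15 + 5 + 6 = 26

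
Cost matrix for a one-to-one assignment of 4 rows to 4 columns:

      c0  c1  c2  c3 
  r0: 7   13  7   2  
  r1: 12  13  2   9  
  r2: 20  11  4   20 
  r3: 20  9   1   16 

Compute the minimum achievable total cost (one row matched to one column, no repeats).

optimal assignment: row0→col3 (cost 2), row1→col0 (cost 12), row2→col1 (cost 11), row3→col2 (cost 1)
total = 2 + 12 + 11 + 1 = 26

Minimum assignment cost: 26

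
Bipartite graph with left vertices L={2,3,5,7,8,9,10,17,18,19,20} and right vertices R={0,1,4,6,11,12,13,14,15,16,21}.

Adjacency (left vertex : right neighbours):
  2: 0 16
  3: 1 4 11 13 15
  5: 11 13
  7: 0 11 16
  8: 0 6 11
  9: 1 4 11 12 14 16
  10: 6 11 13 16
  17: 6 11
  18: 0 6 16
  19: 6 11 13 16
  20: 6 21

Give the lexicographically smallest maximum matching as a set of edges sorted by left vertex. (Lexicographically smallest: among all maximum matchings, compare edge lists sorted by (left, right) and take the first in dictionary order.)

Lex-smallest maximum matching: {(2,0), (3,1), (5,11), (7,16), (8,6), (9,4), (10,13), (20,21)}

|M| = 8 (so the lex-smallest maximum matching has 8 edges)
process left vertices in ascending order; for each, take the smallest-labelled available neighbour that still permits 8 edges overall, or leave it unmatched if none does
lex-smallest matching: {2-0, 3-1, 5-11, 7-16, 8-6, 9-4, 10-13, 20-21}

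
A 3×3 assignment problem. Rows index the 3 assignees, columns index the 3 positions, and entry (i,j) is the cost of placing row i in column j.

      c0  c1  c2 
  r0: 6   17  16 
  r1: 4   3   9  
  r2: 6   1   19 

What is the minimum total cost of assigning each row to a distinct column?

Minimum assignment cost: 16

optimal assignment: row0→col0 (cost 6), row1→col2 (cost 9), row2→col1 (cost 1)
total = 6 + 9 + 1 = 16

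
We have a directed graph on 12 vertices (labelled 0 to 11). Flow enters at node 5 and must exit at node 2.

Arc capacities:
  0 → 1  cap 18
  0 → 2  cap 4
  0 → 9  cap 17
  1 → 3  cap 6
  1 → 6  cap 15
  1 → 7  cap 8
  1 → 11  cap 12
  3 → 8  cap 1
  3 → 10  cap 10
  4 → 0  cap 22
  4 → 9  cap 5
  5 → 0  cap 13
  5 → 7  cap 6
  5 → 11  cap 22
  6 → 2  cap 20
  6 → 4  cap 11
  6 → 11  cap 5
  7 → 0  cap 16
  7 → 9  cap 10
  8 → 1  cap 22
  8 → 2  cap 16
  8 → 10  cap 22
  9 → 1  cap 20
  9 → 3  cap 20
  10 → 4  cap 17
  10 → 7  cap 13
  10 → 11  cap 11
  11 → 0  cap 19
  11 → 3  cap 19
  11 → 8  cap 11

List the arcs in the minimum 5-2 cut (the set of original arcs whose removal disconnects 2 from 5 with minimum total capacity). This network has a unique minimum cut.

augment #1: 5→0→2 push 4
augment #2: 5→11→8→2 push 11
augment #3: 5→0→1→6→2 push 9
augment #4: 5→11→3→8→2 push 1
augment #5: 5→7→0→1→6→2 push 6
max flow = 31; residual-reachable set from 5 gives S-side
cut edges (S→T): {(0,2), (1,6), (3,8), (11,8)} total cap 31

Min-cut arcs: {(0,2), (1,6), (3,8), (11,8)} (total capacity 31)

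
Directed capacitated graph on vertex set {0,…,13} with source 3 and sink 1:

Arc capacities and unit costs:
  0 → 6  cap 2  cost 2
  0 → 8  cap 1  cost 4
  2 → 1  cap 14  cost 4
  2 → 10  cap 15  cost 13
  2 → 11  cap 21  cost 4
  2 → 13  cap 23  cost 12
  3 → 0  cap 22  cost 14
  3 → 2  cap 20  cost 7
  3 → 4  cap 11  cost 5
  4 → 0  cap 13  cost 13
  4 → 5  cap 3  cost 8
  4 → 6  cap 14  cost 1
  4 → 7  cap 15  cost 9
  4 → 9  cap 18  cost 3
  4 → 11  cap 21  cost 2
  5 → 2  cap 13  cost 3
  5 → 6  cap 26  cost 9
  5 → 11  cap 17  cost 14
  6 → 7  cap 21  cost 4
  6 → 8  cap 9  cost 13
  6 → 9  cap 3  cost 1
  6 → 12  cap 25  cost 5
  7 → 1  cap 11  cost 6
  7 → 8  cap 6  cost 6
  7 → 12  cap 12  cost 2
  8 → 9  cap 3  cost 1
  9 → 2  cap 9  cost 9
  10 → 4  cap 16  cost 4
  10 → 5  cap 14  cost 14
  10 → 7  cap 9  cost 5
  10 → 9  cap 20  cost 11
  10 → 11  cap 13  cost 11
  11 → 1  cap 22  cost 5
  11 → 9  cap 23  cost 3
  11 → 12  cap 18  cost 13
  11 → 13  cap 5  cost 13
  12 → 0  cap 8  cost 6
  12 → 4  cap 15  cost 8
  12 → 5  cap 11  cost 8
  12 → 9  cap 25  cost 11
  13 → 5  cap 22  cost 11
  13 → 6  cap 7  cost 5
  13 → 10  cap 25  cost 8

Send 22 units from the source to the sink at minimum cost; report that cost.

Minimum cost for 22 units: 250

shortest-cost path #1: 3→2→1 push 14 @ unit cost 11 (adds 154)
shortest-cost path #2: 3→4→11→1 push 8 @ unit cost 12 (adds 96)
total cost = 250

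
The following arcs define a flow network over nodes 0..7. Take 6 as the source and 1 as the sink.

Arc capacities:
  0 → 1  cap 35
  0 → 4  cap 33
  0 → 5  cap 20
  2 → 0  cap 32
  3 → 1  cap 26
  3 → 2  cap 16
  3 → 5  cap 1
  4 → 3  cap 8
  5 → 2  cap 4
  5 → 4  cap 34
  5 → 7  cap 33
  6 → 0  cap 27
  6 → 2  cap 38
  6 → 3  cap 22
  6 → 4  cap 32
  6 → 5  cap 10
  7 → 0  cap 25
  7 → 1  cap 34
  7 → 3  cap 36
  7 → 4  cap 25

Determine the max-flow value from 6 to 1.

Maximum flow value: 92

augment #1: 6→0→1 bottleneck 27, total now 27
augment #2: 6→3→1 bottleneck 22, total now 49
augment #3: 6→2→0→1 bottleneck 8, total now 57
augment #4: 6→4→3→1 bottleneck 4, total now 61
augment #5: 6→5→7→1 bottleneck 10, total now 71
augment #6: 6→2→0→5→7→1 bottleneck 20, total now 91
augment #7: 6→4→3→5→7→1 bottleneck 1, total now 92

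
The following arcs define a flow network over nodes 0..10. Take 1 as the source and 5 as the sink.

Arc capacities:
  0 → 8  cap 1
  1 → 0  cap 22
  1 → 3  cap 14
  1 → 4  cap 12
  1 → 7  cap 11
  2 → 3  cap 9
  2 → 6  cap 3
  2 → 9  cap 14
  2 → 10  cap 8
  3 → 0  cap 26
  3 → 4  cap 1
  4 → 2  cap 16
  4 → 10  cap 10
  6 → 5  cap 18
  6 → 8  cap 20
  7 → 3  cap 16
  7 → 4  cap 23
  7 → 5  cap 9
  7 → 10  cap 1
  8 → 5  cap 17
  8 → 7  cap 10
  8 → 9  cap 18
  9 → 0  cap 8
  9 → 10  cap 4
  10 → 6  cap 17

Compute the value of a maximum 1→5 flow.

Maximum flow value: 25

augment #1: 1→7→5 bottleneck 9, total now 9
augment #2: 1→0→8→5 bottleneck 1, total now 10
augment #3: 1→4→2→6→5 bottleneck 3, total now 13
augment #4: 1→4→10→6→5 bottleneck 9, total now 22
augment #5: 1→7→10→6→5 bottleneck 1, total now 23
augment #6: 1→3→4→10→6→5 bottleneck 1, total now 24
augment #7: 1→7→4→2→10→6→5 bottleneck 1, total now 25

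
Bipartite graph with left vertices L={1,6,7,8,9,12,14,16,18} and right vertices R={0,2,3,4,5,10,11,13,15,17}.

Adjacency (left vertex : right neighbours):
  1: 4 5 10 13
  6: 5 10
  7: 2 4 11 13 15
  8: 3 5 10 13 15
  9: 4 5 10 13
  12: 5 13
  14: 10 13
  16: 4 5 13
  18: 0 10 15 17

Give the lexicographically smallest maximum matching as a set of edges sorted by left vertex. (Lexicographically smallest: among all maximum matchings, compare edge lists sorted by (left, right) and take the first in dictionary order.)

|M| = 7 (so the lex-smallest maximum matching has 7 edges)
process left vertices in ascending order; for each, take the smallest-labelled available neighbour that still permits 7 edges overall, or leave it unmatched if none does
lex-smallest matching: {1-4, 6-5, 7-2, 8-3, 9-10, 12-13, 18-0}

Lex-smallest maximum matching: {(1,4), (6,5), (7,2), (8,3), (9,10), (12,13), (18,0)}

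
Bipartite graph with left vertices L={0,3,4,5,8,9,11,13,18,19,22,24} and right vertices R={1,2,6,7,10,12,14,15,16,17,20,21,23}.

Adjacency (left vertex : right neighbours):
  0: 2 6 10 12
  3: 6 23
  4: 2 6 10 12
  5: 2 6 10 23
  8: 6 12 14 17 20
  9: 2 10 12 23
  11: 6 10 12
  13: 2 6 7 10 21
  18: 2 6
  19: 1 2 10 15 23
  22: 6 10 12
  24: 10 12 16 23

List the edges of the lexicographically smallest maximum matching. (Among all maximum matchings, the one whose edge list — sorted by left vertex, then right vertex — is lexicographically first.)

|M| = 9 (so the lex-smallest maximum matching has 9 edges)
process left vertices in ascending order; for each, take the smallest-labelled available neighbour that still permits 9 edges overall, or leave it unmatched if none does
lex-smallest matching: {0-2, 3-6, 4-10, 5-23, 8-14, 9-12, 13-7, 19-1, 24-16}

Lex-smallest maximum matching: {(0,2), (3,6), (4,10), (5,23), (8,14), (9,12), (13,7), (19,1), (24,16)}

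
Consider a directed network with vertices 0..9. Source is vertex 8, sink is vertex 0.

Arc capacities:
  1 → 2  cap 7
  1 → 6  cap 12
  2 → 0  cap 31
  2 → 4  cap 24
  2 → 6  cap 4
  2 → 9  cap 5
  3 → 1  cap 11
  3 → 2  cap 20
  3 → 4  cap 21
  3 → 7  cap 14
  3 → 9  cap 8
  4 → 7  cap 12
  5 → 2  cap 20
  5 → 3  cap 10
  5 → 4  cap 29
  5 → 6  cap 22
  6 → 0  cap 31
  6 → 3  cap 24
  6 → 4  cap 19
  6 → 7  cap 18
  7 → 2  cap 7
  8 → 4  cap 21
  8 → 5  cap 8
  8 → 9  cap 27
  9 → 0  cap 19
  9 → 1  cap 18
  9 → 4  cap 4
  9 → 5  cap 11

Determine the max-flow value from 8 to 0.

Maximum flow value: 42

augment #1: 8→9→0 bottleneck 19, total now 19
augment #2: 8→5→2→0 bottleneck 8, total now 27
augment #3: 8→4→7→2→0 bottleneck 7, total now 34
augment #4: 8→9→1→2→0 bottleneck 7, total now 41
augment #5: 8→9→1→6→0 bottleneck 1, total now 42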